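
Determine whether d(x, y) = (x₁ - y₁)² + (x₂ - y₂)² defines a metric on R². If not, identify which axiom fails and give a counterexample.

No. The squared Euclidean distance fails the triangle inequality. Counterexample: x = (0, 0), y = (4, 1), z = (8, 2). d(x,z) = 8² + 2² = 68, but d(x,y) + d(y,z) = (4² + 1²) + (4² + 1²) = 17 + 17 = 34. Since 68 > 34, the triangle inequality is violated. (Note: √d, the ordinary Euclidean distance, IS a metric.)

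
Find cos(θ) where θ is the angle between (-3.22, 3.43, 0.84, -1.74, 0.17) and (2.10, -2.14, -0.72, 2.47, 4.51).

With u = (-3.22, 3.43, 0.84, -1.74, 0.17), v = (2.10, -2.14, -0.72, 2.47, 4.51):
u·v = (-3.22)·2.1 + 3.43·(-2.14) + 0.84·(-0.72) + (-1.74)·2.47 + 0.17·4.51 = (-6.762) + (-7.3402) + (-0.6048) + (-4.2978) + 0.7667 = -18.2381.
|u| = √((-3.22)² + 3.43² + 0.84² + (-1.74)² + 0.17²) = √(10.3684 + 11.7649 + 0.7056 + 3.0276 + 0.0289) = √25.8954, |v| = √(2.1² + (-2.14)² + (-0.72)² + 2.47² + 4.51²) = √(4.41 + 4.5796 + 0.5184 + 6.1009 + 20.3401) = √35.949.
cos θ = (u·v)/(|u||v|) = -18.2381/(√25.8954·√35.949) ≈ -0.5978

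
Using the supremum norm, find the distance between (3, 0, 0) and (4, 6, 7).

max(|x_i - y_i|) = max(|3 - 4|, |0 - 6|, |0 - 7|) = max(1, 6, 7) = 7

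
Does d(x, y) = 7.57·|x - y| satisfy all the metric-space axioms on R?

Yes. Since |x - y| is a metric on R and 7.57 > 0, the positive scalar multiple 7.57·|x - y| is also a metric: scaling by a positive constant preserves non-negativity, identity (d=0 ⟺ |x-y|=0 ⟺ x=y), symmetry, and the triangle inequality.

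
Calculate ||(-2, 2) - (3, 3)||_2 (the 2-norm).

(Σ|x_i - y_i|^2)^(1/2) = (|-2 - 3|^2 + |2 - 3|^2)^(1/2)
= (5^2 + 1^2)^(1/2) = (25 + 1)^(1/2) = (26)^(1/2) ≈ 5.099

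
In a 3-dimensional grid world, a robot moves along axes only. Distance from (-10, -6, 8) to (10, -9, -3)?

Σ|x_i - y_i| = |-10 - 10| + |-6 - (-9)| + |8 - (-3)| = 20 + 3 + 11 = 34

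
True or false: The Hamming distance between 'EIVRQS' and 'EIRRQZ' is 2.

Differing positions: 3, 6. Hamming distance = 2, so the claim is true.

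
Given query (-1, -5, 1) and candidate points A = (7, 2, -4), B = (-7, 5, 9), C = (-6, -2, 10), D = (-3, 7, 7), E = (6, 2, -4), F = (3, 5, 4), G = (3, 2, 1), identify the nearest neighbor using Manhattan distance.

Distances: d(A) = 20, d(B) = 24, d(C) = 17, d(D) = 20, d(E) = 19, d(F) = 17, d(G) = 11. Nearest: G = (3, 2, 1) with distance 11.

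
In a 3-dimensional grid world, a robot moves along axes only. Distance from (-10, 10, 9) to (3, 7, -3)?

Σ|x_i - y_i| = |-10 - 3| + |10 - 7| + |9 - (-3)| = 13 + 3 + 12 = 28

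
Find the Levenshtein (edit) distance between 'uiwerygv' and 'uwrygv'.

Let D[i][j] be the edit distance between the first i characters of 'uiwerygv' and the first j characters of 'uwrygv', with D[i][0] = i, D[0][j] = j, and D[i][j] = D[i-1][j-1] if the characters match, else 1 + min(D[i-1][j], D[i][j-1], D[i-1][j-1]). Filling the table (rows: prefixes of 'uiwerygv', columns: prefixes of 'uwrygv'):
     ε  u  w  r  y  g  v
  ε  0  1  2  3  4  5  6
  u  1  0  1  2  3  4  5
  i  2  1  1  2  3  4  5
  w  3  2  1  2  3  4  5
  e  4  3  2  2  3  4  5
  r  5  4  3  2  3  4  5
  y  6  5  4  3  2  3  4
  g  7  6  5  4  3  2  3
  v  8  7  6  5  4  3  2
The bottom-right entry gives D[8][6] = 2, so no sequence of fewer than 2 edits works. Backtracking through the table gives one optimal edit sequence (2 edits):
  uiwerygv → uwerygv (del i @2)
  uwerygv → uwrygv (del e @3)
Edit distance = 2.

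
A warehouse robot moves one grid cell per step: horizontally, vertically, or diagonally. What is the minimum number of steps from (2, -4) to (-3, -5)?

max(|x_i - y_i|) = max(|2 - (-3)|, |-4 - (-5)|) = max(5, 1) = 5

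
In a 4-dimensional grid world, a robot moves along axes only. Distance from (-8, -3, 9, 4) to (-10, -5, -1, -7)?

Σ|x_i - y_i| = |-8 - (-10)| + |-3 - (-5)| + |9 - (-1)| + |4 - (-7)| = 2 + 2 + 10 + 11 = 25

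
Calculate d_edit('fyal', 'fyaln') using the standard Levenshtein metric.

Let D[i][j] be the edit distance between the first i characters of 'fyal' and the first j characters of 'fyaln', with D[i][0] = i, D[0][j] = j, and D[i][j] = D[i-1][j-1] if the characters match, else 1 + min(D[i-1][j], D[i][j-1], D[i-1][j-1]). Filling the table (rows: prefixes of 'fyal', columns: prefixes of 'fyaln'):
     ε  f  y  a  l  n
  ε  0  1  2  3  4  5
  f  1  0  1  2  3  4
  y  2  1  0  1  2  3
  a  3  2  1  0  1  2
  l  4  3  2  1  0  1
The bottom-right entry gives D[4][5] = 1, so no sequence of fewer than 1 edit works. Backtracking through the table gives one optimal edit sequence (1 edit):
  fyal → fyaln (ins n @5)
Edit distance = 1.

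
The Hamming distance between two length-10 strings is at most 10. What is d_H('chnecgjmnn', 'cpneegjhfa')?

Differing positions: 2, 5, 8, 9, 10. Hamming distance = 5. The maximum possible Hamming distance for length-10 strings is 10, so d_H/10 = 5/10 = 0.5.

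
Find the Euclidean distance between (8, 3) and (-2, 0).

√(Σ(x_i - y_i)²) = √((8 - (-2))² + (3 - 0)²)
= √(10² + 3²) = √(100 + 9) = √109 ≈ 10.4403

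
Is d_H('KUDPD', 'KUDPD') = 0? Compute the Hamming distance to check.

Differing positions: none. Hamming distance = 0, so the claim is true.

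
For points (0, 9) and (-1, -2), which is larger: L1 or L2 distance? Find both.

L1 = |0 - (-1)| + |9 - (-2)| = 1 + 11 = 12
L2 = √(1² + 11²) = √122 ≈ 11.0454
L1 ≥ L2 always (equality iff movement is along one axis); L1 > L2 here.
Ratio L1/L2 = 12/√122 ≈ 1.0864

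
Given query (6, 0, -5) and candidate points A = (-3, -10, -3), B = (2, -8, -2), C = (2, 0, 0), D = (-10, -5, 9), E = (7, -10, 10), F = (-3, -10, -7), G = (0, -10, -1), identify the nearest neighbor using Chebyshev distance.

Distances: d(A) = 10, d(B) = 8, d(C) = 5, d(D) = 16, d(E) = 15, d(F) = 10, d(G) = 10. Nearest: C = (2, 0, 0) with distance 5.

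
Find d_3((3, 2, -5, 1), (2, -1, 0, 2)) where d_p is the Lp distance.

(Σ|x_i - y_i|^3)^(1/3) = (|3 - 2|^3 + |2 - (-1)|^3 + |-5 - 0|^3 + |1 - 2|^3)^(1/3)
= (1^3 + 3^3 + 5^3 + 1^3)^(1/3) = (1 + 27 + 125 + 1)^(1/3) = (154)^(1/3) ≈ 5.3601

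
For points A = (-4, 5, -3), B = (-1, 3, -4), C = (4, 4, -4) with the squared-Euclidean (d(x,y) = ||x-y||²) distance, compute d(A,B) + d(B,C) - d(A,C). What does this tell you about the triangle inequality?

d(A,B) = 3² + 2² + 1² = 14, d(B,C) = 5² + 1² + 0² = 26, d(A,C) = 8² + 1² + 1² = 66.
d(A,B) + d(B,C) - d(A,C) = 14 + 26 - 66 = 40 - 66 = -26. This is < 0, so the triangle inequality FAILS for these points (squared-Euclidean is not a metric).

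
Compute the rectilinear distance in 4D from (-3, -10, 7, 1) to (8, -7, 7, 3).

Σ|x_i - y_i| = |-3 - 8| + |-10 - (-7)| + |7 - 7| + |1 - 3| = 11 + 3 + 0 + 2 = 16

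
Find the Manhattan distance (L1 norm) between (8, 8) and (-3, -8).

Σ|x_i - y_i| = |8 - (-3)| + |8 - (-8)| = 11 + 16 = 27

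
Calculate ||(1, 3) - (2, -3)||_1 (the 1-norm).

Σ|x_i - y_i| = |1 - 2| + |3 - (-3)| = 1 + 6 = 7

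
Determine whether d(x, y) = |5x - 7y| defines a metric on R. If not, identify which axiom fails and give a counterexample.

No. d fails symmetry: d(3, 2) = |5·3 - 7·2| = |1| = 1, but d(2, 3) = |5·2 - 7·3| = |-11| = 11. Since 1 ≠ 11, d(x,y) ≠ d(y,x) in general.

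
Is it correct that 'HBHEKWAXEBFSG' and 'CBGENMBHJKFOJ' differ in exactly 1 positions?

Differing positions: 1, 3, 5, 6, 7, 8, 9, 10, 12, 13. Hamming distance = 10, so the claim that d_H = 1 is false.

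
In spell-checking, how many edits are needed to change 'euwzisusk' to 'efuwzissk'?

Let D[i][j] be the edit distance between the first i characters of 'euwzisusk' and the first j characters of 'efuwzissk', with D[i][0] = i, D[0][j] = j, and D[i][j] = D[i-1][j-1] if the characters match, else 1 + min(D[i-1][j], D[i][j-1], D[i-1][j-1]). Filling the table (rows: prefixes of 'euwzisusk', columns: prefixes of 'efuwzissk'):
     ε  e  f  u  w  z  i  s  s  k
  ε  0  1  2  3  4  5  6  7  8  9
  e  1  0  1  2  3  4  5  6  7  8
  u  2  1  1  1  2  3  4  5  6  7
  w  3  2  2  2  1  2  3  4  5  6
  z  4  3  3  3  2  1  2  3  4  5
  i  5  4  4  4  3  2  1  2  3  4
  s  6  5  5  5  4  3  2  1  2  3
  u  7  6  6  5  5  4  3  2  2  3
  s  8  7  7  6  6  5  4  3  2  3
  k  9  8  8  7  7  6  5  4  3  2
The bottom-right entry gives D[9][9] = 2, so no sequence of fewer than 2 edits works. Backtracking through the table gives one optimal edit sequence (2 edits):
  euwzisusk → efuwzisusk (ins f @2)
  efuwzisusk → efuwzissk (del u @8)
Edit distance = 2.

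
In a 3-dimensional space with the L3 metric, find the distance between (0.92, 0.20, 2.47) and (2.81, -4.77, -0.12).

(Σ|x_i - y_i|^3)^(1/3) = (|0.92 - 2.81|^3 + |0.2 - (-4.77)|^3 + |2.47 - (-0.12)|^3)^(1/3)
= (1.89^3 + 4.97^3 + 2.59^3)^(1/3) ≈ (6.7513 + 122.7635 + 17.374)^(1/3) = (146.8888)^(1/3) ≈ 5.2763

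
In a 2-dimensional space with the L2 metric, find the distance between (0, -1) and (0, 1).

(Σ|x_i - y_i|^2)^(1/2) = (|0 - 0|^2 + |-1 - 1|^2)^(1/2)
= (0^2 + 2^2)^(1/2) = (0 + 4)^(1/2) = (4)^(1/2) = 2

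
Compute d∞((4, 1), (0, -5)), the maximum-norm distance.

max(|x_i - y_i|) = max(|4 - 0|, |1 - (-5)|) = max(4, 6) = 6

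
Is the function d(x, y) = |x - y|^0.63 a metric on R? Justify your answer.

Yes. With 0 < p = 0.63 ≤ 1, d(x,y) = |x-y|^0.63 is a metric on R. Non-negativity and symmetry are immediate; |x-y|^0.63 = 0 ⟺ |x-y| = 0 ⟺ x = y. For the triangle inequality, the function t ↦ t^0.63 is subadditive on [0,∞) when p ≤ 1, so |x-z|^0.63 ≤ (|x-y| + |y-z|)^0.63 ≤ |x-y|^0.63 + |y-z|^0.63.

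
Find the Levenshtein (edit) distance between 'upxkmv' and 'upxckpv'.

Let D[i][j] be the edit distance between the first i characters of 'upxkmv' and the first j characters of 'upxckpv', with D[i][0] = i, D[0][j] = j, and D[i][j] = D[i-1][j-1] if the characters match, else 1 + min(D[i-1][j], D[i][j-1], D[i-1][j-1]). Filling the table (rows: prefixes of 'upxkmv', columns: prefixes of 'upxckpv'):
     ε  u  p  x  c  k  p  v
  ε  0  1  2  3  4  5  6  7
  u  1  0  1  2  3  4  5  6
  p  2  1  0  1  2  3  4  5
  x  3  2  1  0  1  2  3  4
  k  4  3  2  1  1  1  2  3
  m  5  4  3  2  2  2  2  3
  v  6  5  4  3  3  3  3  2
The bottom-right entry gives D[6][7] = 2, so no sequence of fewer than 2 edits works. Backtracking through the table gives one optimal edit sequence (2 edits):
  upxkmv → upxckmv (ins c @4)
  upxckmv → upxckpv (sub m→p @6)
Edit distance = 2.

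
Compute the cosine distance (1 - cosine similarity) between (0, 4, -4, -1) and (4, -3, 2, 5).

With u = (0, 4, -4, -1), v = (4, -3, 2, 5):
u·v = 0·4 + 4·(-3) + (-4)·2 + (-1)·5 = 0 + (-12) + (-8) + (-5) = -25.
|u| = √(0² + 4² + (-4)² + (-1)²) = √33, |v| = √(4² + (-3)² + 2² + 5²) = √54, so |u||v| = √(33·54) = √1782.
cos θ = (u·v)/(|u||v|) = -25/√1782 ≈ -0.5922
Cosine distance = 1 - cos θ ≈ 1 - (-0.5922) = 1.5922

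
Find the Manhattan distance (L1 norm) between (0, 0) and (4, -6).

Σ|x_i - y_i| = |0 - 4| + |0 - (-6)| = 4 + 6 = 10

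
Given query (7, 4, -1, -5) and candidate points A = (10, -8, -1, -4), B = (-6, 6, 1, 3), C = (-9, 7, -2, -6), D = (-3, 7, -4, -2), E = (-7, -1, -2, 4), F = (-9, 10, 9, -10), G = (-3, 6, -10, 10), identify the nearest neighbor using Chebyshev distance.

Distances: d(A) = 12, d(B) = 13, d(C) = 16, d(D) = 10, d(E) = 14, d(F) = 16, d(G) = 15. Nearest: D = (-3, 7, -4, -2) with distance 10.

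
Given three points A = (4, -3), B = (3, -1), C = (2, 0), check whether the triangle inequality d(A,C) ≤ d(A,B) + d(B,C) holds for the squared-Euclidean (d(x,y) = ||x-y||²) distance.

d(A,B) = 1² + 2² = 5, d(B,C) = 1² + 1² = 2, d(A,C) = 2² + 3² = 13.
d(A,C) = 13 > 5 + 2 = 7. Triangle inequality is VIOLATED. (Squared-Euclidean is not a metric — this is a counterexample.)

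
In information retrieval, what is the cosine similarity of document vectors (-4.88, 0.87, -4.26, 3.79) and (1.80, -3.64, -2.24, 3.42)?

With u = (-4.88, 0.87, -4.26, 3.79), v = (1.80, -3.64, -2.24, 3.42):
u·v = (-4.88)·1.8 + 0.87·(-3.64) + (-4.26)·(-2.24) + 3.79·3.42 = (-8.784) + (-3.1668) + 9.5424 + 12.9618 = 10.5534.
|u| = √((-4.88)² + 0.87² + (-4.26)² + 3.79²) = √(23.8144 + 0.7569 + 18.1476 + 14.3641) = √57.083, |v| = √(1.8² + (-3.64)² + (-2.24)² + 3.42²) = √(3.24 + 13.2496 + 5.0176 + 11.6964) = √33.2036.
cos θ = (u·v)/(|u||v|) = 10.5534/(√57.083·√33.2036) ≈ 0.2424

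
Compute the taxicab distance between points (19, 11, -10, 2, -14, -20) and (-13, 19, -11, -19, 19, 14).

Σ|x_i - y_i| = |19 - (-13)| + |11 - 19| + |-10 - (-11)| + |2 - (-19)| + |-14 - 19| + |-20 - 14| = 32 + 8 + 1 + 21 + 33 + 34 = 129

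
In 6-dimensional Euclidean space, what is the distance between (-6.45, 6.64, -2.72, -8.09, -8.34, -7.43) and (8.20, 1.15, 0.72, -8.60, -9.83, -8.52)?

√(Σ(x_i - y_i)²) = √((-6.45 - 8.2)² + (6.64 - 1.15)² + (-2.72 - 0.72)² + (-8.09 - (-8.6))² + (-8.34 - (-9.83))² + (-7.43 - (-8.52))²)
= √((-14.65)² + 5.49² + (-3.44)² + 0.51² + 1.49² + 1.09²) = √(214.6225 + 30.1401 + 11.8336 + 0.2601 + 2.2201 + 1.1881) = √260.2645 ≈ 16.1327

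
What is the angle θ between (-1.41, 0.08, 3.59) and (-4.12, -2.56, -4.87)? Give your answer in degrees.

With u = (-1.41, 0.08, 3.59), v = (-4.12, -2.56, -4.87):
u·v = (-1.41)·(-4.12) + 0.08·(-2.56) + 3.59·(-4.87) = 5.8092 + (-0.2048) + (-17.4833) = -11.8789.
|u| = √((-1.41)² + 0.08² + 3.59²) = √(1.9881 + 0.0064 + 12.8881) = √14.8826, |v| = √((-4.12)² + (-2.56)² + (-4.87)²) = √(16.9744 + 6.5536 + 23.7169) = √47.2449.
cos θ = (u·v)/(|u||v|) = -11.8789/(√14.8826·√47.2449) ≈ -0.447981
θ = arccos(-0.447981) ≈ 116.61°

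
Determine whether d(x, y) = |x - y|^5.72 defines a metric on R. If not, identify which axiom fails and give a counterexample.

No. d(x,y) = |x-y|^5.72 fails the triangle inequality since p = 5.72 > 1. Counterexample: x = -4, y = 4, z = 11. d(x,z) = |-4 - 11|^5.72 = 15^5.72 ≈ 5336321.6837, but d(x,y) + d(y,z) = 8^5.72 + 7^5.72 ≈ 146445.0598 + 68227.7091 = 214672.7689. Since 5336321.6837 > 214672.7689, the triangle inequality is violated.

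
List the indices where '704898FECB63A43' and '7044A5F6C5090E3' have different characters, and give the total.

Differing positions: 4, 5, 6, 8, 10, 11, 12, 13, 14. Hamming distance = 9.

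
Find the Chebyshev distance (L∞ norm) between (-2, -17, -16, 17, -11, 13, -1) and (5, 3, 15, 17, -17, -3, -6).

max(|x_i - y_i|) = max(|-2 - 5|, |-17 - 3|, |-16 - 15|, |17 - 17|, |-11 - (-17)|, |13 - (-3)|, |-1 - (-6)|) = max(7, 20, 31, 0, 6, 16, 5) = 31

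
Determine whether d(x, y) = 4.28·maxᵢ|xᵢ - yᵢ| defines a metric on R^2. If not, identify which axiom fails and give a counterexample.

Yes. The L∞ (Chebyshev) norm induces a metric on R^2, and multiplying a metric by a positive constant 4.28 > 0 preserves all four axioms: non-negativity (4.28·||x-y|| ≥ 0), identity (4.28·||x-y|| = 0 ⟺ ||x-y|| = 0 ⟺ x = y), symmetry (||x-y|| = ||y-x||), and the triangle inequality (4.28·||x-z|| ≤ 4.28·||x-y|| + 4.28·||y-z||). So d is a metric.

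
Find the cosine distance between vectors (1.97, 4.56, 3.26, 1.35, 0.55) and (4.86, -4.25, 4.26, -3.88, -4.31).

With u = (1.97, 4.56, 3.26, 1.35, 0.55), v = (4.86, -4.25, 4.26, -3.88, -4.31):
u·v = 1.97·4.86 + 4.56·(-4.25) + 3.26·4.26 + 1.35·(-3.88) + 0.55·(-4.31) = 9.5742 + (-19.38) + 13.8876 + (-5.238) + (-2.3705) = -3.5267.
|u| = √(1.97² + 4.56² + 3.26² + 1.35² + 0.55²) = √(3.8809 + 20.7936 + 10.6276 + 1.8225 + 0.3025) = √37.4271, |v| = √(4.86² + (-4.25)² + 4.26² + (-3.88)² + (-4.31)²) = √(23.6196 + 18.0625 + 18.1476 + 15.0544 + 18.5761) = √93.4602.
cos θ = (u·v)/(|u||v|) = -3.5267/(√37.4271·√93.4602) ≈ -0.0596
Cosine distance = 1 - cos θ ≈ 1 - (-0.0596) = 1.0596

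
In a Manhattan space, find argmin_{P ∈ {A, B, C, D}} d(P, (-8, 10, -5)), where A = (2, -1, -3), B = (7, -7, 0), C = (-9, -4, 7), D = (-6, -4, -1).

Distances: d(A) = 23, d(B) = 37, d(C) = 27, d(D) = 20. Nearest: D = (-6, -4, -1) with distance 20.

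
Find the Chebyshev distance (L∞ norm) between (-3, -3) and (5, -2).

max(|x_i - y_i|) = max(|-3 - 5|, |-3 - (-2)|) = max(8, 1) = 8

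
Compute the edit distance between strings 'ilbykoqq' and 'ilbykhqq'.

Let D[i][j] be the edit distance between the first i characters of 'ilbykoqq' and the first j characters of 'ilbykhqq', with D[i][0] = i, D[0][j] = j, and D[i][j] = D[i-1][j-1] if the characters match, else 1 + min(D[i-1][j], D[i][j-1], D[i-1][j-1]). Filling the table (rows: prefixes of 'ilbykoqq', columns: prefixes of 'ilbykhqq'):
     ε  i  l  b  y  k  h  q  q
  ε  0  1  2  3  4  5  6  7  8
  i  1  0  1  2  3  4  5  6  7
  l  2  1  0  1  2  3  4  5  6
  b  3  2  1  0  1  2  3  4  5
  y  4  3  2  1  0  1  2  3  4
  k  5  4  3  2  1  0  1  2  3
  o  6  5  4  3  2  1  1  2  3
  q  7  6  5  4  3  2  2  1  2
  q  8  7  6  5  4  3  3  2  1
The bottom-right entry gives D[8][8] = 1, so no sequence of fewer than 1 edit works. Backtracking through the table gives one optimal edit sequence (1 edit):
  ilbykoqq → ilbykhqq (sub o→h @6)
Edit distance = 1.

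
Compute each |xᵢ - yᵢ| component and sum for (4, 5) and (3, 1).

Σ|x_i - y_i| = |4 - 3| + |5 - 1| = 1 + 4 = 5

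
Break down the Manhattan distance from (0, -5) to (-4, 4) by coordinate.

Σ|x_i - y_i| = |0 - (-4)| + |-5 - 4| = 4 + 9 = 13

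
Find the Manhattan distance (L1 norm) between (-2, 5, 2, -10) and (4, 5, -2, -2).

Σ|x_i - y_i| = |-2 - 4| + |5 - 5| + |2 - (-2)| + |-10 - (-2)| = 6 + 0 + 4 + 8 = 18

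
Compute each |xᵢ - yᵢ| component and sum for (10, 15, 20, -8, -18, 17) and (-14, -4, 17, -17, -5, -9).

Σ|x_i - y_i| = |10 - (-14)| + |15 - (-4)| + |20 - 17| + |-8 - (-17)| + |-18 - (-5)| + |17 - (-9)| = 24 + 19 + 3 + 9 + 13 + 26 = 94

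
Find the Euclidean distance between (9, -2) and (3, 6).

√(Σ(x_i - y_i)²) = √((9 - 3)² + (-2 - 6)²)
= √(6² + (-8)²) = √(36 + 64) = √100 = 10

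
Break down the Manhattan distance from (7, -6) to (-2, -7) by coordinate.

Σ|x_i - y_i| = |7 - (-2)| + |-6 - (-7)| = 9 + 1 = 10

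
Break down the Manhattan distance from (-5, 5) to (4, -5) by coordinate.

Σ|x_i - y_i| = |-5 - 4| + |5 - (-5)| = 9 + 10 = 19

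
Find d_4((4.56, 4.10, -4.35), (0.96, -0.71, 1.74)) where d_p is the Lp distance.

(Σ|x_i - y_i|^4)^(1/4) = (|4.56 - 0.96|^4 + |4.1 - (-0.71)|^4 + |-4.35 - 1.74|^4)^(1/4)
= (3.6^4 + 4.81^4 + 6.09^4)^(1/4) ≈ (167.9616 + 535.2791 + 1375.5272)^(1/4) = (2078.7679)^(1/4) ≈ 6.7523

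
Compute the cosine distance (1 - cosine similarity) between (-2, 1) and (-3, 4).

With u = (-2, 1), v = (-3, 4):
u·v = (-2)·(-3) + 1·4 = 6 + 4 = 10.
|u| = √((-2)² + 1²) = √5, |v| = √((-3)² + 4²) = √25, so |u||v| = √(5·25) = √125.
cos θ = (u·v)/(|u||v|) = 10/√125 ≈ 0.8944
Cosine distance = 1 - cos θ ≈ 1 - 0.8944 = 0.1056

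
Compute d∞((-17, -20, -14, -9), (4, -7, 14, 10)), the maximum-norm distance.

max(|x_i - y_i|) = max(|-17 - 4|, |-20 - (-7)|, |-14 - 14|, |-9 - 10|) = max(21, 13, 28, 19) = 28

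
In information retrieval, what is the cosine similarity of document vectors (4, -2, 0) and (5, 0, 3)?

With u = (4, -2, 0), v = (5, 0, 3):
u·v = 4·5 + (-2)·0 + 0·3 = 20 + 0 + 0 = 20.
|u| = √(4² + (-2)² + 0²) = √20, |v| = √(5² + 0² + 3²) = √34, so |u||v| = √(20·34) = √680.
cos θ = (u·v)/(|u||v|) = 20/√680 ≈ 0.767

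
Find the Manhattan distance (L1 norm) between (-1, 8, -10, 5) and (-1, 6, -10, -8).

Σ|x_i - y_i| = |-1 - (-1)| + |8 - 6| + |-10 - (-10)| + |5 - (-8)| = 0 + 2 + 0 + 13 = 15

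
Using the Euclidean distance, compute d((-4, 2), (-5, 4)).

(Σ|x_i - y_i|^2)^(1/2) = (|-4 - (-5)|^2 + |2 - 4|^2)^(1/2)
= (1^2 + 2^2)^(1/2) = (1 + 4)^(1/2) = (5)^(1/2) ≈ 2.2361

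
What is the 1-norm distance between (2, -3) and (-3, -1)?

Σ|x_i - y_i| = |2 - (-3)| + |-3 - (-1)| = 5 + 2 = 7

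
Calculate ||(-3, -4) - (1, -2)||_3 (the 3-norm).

(Σ|x_i - y_i|^3)^(1/3) = (|-3 - 1|^3 + |-4 - (-2)|^3)^(1/3)
= (4^3 + 2^3)^(1/3) = (64 + 8)^(1/3) = (72)^(1/3) ≈ 4.1602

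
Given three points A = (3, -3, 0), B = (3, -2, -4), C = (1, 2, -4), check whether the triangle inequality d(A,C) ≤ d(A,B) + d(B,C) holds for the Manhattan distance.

d(A,B) = 0 + 1 + 4 = 5, d(B,C) = 2 + 4 + 0 = 6, d(A,C) = 2 + 5 + 4 = 11.
d(A,C) = 11 ≤ 5 + 6 = 11. Triangle inequality is satisfied.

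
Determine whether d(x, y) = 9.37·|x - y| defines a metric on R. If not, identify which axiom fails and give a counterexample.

Yes. Since |x - y| is a metric on R and 9.37 > 0, the positive scalar multiple 9.37·|x - y| is also a metric: scaling by a positive constant preserves non-negativity, identity (d=0 ⟺ |x-y|=0 ⟺ x=y), symmetry, and the triangle inequality.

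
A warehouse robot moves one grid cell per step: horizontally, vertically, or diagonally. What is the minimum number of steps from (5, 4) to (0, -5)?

max(|x_i - y_i|) = max(|5 - 0|, |4 - (-5)|) = max(5, 9) = 9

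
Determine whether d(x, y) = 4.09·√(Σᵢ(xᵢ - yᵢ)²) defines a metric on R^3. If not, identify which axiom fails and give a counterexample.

Yes. The L2 (Euclidean) norm induces a metric on R^3, and multiplying a metric by a positive constant 4.09 > 0 preserves all four axioms: non-negativity (4.09·||x-y|| ≥ 0), identity (4.09·||x-y|| = 0 ⟺ ||x-y|| = 0 ⟺ x = y), symmetry (||x-y|| = ||y-x||), and the triangle inequality (4.09·||x-z|| ≤ 4.09·||x-y|| + 4.09·||y-z||). So d is a metric.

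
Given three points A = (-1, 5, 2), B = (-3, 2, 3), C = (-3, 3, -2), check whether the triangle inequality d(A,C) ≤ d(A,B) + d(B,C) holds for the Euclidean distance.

d(A,B) = √(2² + 3² + 1²) = √14 ≈ 3.7417, d(B,C) = √(0² + 1² + 5²) = √26 ≈ 5.099, d(A,C) = √(2² + 2² + 4²) = √24 ≈ 4.899.
d(A,C) ≈ 4.899 ≤ 3.7417 + 5.099 = 8.8407. Triangle inequality is satisfied.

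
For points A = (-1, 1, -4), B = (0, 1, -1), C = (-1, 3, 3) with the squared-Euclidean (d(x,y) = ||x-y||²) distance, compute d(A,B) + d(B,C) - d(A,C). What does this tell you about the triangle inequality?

d(A,B) = 1² + 0² + 3² = 10, d(B,C) = 1² + 2² + 4² = 21, d(A,C) = 0² + 2² + 7² = 53.
d(A,B) + d(B,C) - d(A,C) = 10 + 21 - 53 = 31 - 53 = -22. This is < 0, so the triangle inequality FAILS for these points (squared-Euclidean is not a metric).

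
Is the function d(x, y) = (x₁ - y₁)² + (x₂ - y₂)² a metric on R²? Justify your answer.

No. The squared Euclidean distance fails the triangle inequality. Counterexample: x = (0, 0), y = (4, 5), z = (8, 10). d(x,z) = 8² + 10² = 164, but d(x,y) + d(y,z) = (4² + 5²) + (4² + 5²) = 41 + 41 = 82. Since 164 > 82, the triangle inequality is violated. (Note: √d, the ordinary Euclidean distance, IS a metric.)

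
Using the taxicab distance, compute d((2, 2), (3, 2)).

Σ|x_i - y_i| = |2 - 3| + |2 - 2| = 1 + 0 = 1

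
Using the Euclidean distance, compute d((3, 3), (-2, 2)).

(Σ|x_i - y_i|^2)^(1/2) = (|3 - (-2)|^2 + |3 - 2|^2)^(1/2)
= (5^2 + 1^2)^(1/2) = (25 + 1)^(1/2) = (26)^(1/2) ≈ 5.099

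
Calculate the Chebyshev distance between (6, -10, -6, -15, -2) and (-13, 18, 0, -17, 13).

max(|x_i - y_i|) = max(|6 - (-13)|, |-10 - 18|, |-6 - 0|, |-15 - (-17)|, |-2 - 13|) = max(19, 28, 6, 2, 15) = 28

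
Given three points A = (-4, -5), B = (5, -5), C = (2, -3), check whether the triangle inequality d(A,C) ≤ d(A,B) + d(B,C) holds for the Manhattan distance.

d(A,B) = 9 + 0 = 9, d(B,C) = 3 + 2 = 5, d(A,C) = 6 + 2 = 8.
d(A,C) = 8 ≤ 9 + 5 = 14. Triangle inequality is satisfied.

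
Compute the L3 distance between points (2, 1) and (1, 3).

(Σ|x_i - y_i|^3)^(1/3) = (|2 - 1|^3 + |1 - 3|^3)^(1/3)
= (1^3 + 2^3)^(1/3) = (1 + 8)^(1/3) = (9)^(1/3) ≈ 2.0801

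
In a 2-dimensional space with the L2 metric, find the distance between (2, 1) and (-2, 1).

(Σ|x_i - y_i|^2)^(1/2) = (|2 - (-2)|^2 + |1 - 1|^2)^(1/2)
= (4^2 + 0^2)^(1/2) = (16 + 0)^(1/2) = (16)^(1/2) = 4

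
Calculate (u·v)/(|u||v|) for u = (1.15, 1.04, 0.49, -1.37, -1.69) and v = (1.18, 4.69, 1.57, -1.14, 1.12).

With u = (1.15, 1.04, 0.49, -1.37, -1.69), v = (1.18, 4.69, 1.57, -1.14, 1.12):
u·v = 1.15·1.18 + 1.04·4.69 + 0.49·1.57 + (-1.37)·(-1.14) + (-1.69)·1.12 = 1.357 + 4.8776 + 0.7693 + 1.5618 + (-1.8928) = 6.6729.
|u| = √(1.15² + 1.04² + 0.49² + (-1.37)² + (-1.69)²) = √(1.3225 + 1.0816 + 0.2401 + 1.8769 + 2.8561) = √7.3772, |v| = √(1.18² + 4.69² + 1.57² + (-1.14)² + 1.12²) = √(1.3924 + 21.9961 + 2.4649 + 1.2996 + 1.2544) = √28.4074.
cos θ = (u·v)/(|u||v|) = 6.6729/(√7.3772·√28.4074) ≈ 0.4609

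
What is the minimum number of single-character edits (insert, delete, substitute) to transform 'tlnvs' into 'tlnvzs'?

Let D[i][j] be the edit distance between the first i characters of 'tlnvs' and the first j characters of 'tlnvzs', with D[i][0] = i, D[0][j] = j, and D[i][j] = D[i-1][j-1] if the characters match, else 1 + min(D[i-1][j], D[i][j-1], D[i-1][j-1]). Filling the table (rows: prefixes of 'tlnvs', columns: prefixes of 'tlnvzs'):
     ε  t  l  n  v  z  s
  ε  0  1  2  3  4  5  6
  t  1  0  1  2  3  4  5
  l  2  1  0  1  2  3  4
  n  3  2  1  0  1  2  3
  v  4  3  2  1  0  1  2
  s  5  4  3  2  1  1  1
The bottom-right entry gives D[5][6] = 1, so no sequence of fewer than 1 edit works. Backtracking through the table gives one optimal edit sequence (1 edit):
  tlnvs → tlnvzs (ins z @5)
Edit distance = 1.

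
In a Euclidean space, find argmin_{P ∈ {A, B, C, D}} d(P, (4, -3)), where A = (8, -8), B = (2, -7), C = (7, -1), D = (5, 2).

Distances: d(A) ≈ 6.4031, d(B) ≈ 4.4721, d(C) ≈ 3.6056, d(D) ≈ 5.099. Nearest: C = (7, -1) with distance 3.6056.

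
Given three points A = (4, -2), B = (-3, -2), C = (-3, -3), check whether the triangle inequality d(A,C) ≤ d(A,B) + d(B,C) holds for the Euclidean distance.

d(A,B) = √(7² + 0²) = √49 = 7, d(B,C) = √(0² + 1²) = √1 = 1, d(A,C) = √(7² + 1²) = √50 ≈ 7.0711.
d(A,C) ≈ 7.0711 ≤ 7 + 1 = 8. Triangle inequality is satisfied.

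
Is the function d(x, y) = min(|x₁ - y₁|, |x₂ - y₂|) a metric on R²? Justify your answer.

No. d fails identity of indiscernibles: take x = (-4, 0) and y = (-4, 9). Then d(x,y) = min(|-4 - (-4)|, |0 - 9|) = min(0, 9) = 0, yet x ≠ y.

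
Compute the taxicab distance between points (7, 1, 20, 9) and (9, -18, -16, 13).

Σ|x_i - y_i| = |7 - 9| + |1 - (-18)| + |20 - (-16)| + |9 - 13| = 2 + 19 + 36 + 4 = 61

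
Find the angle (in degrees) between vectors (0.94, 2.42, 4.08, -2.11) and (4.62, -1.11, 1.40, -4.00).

With u = (0.94, 2.42, 4.08, -2.11), v = (4.62, -1.11, 1.40, -4.00):
u·v = 0.94·4.62 + 2.42·(-1.11) + 4.08·1.4 + (-2.11)·(-4) = 4.3428 + (-2.6862) + 5.712 + 8.44 = 15.8086.
|u| = √(0.94² + 2.42² + 4.08² + (-2.11)²) = √(0.8836 + 5.8564 + 16.6464 + 4.4521) = √27.8385, |v| = √(4.62² + (-1.11)² + 1.4² + (-4)²) = √(21.3444 + 1.2321 + 1.96 + 16) = √40.5365.
cos θ = (u·v)/(|u||v|) = 15.8086/(√27.8385·√40.5365) ≈ 0.470595
θ = arccos(0.470595) ≈ 61.93°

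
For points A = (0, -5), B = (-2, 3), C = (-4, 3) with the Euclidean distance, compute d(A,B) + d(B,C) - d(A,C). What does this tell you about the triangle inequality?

d(A,B) = √(2² + 8²) = √68 ≈ 8.2462, d(B,C) = √(2² + 0²) = √4 = 2, d(A,C) = √(4² + 8²) = √80 ≈ 8.9443.
d(A,B) + d(B,C) - d(A,C) = 8.2462 + 2 - 8.9443 = 10.2462 - 8.9443 = 1.3019 (to 4 decimal places). This is ≥ 0, so the triangle inequality holds for these points.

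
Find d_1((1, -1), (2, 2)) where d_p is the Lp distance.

Σ|x_i - y_i| = |1 - 2| + |-1 - 2| = 1 + 3 = 4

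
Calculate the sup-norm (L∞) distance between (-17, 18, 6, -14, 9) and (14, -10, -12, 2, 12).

max(|x_i - y_i|) = max(|-17 - 14|, |18 - (-10)|, |6 - (-12)|, |-14 - 2|, |9 - 12|) = max(31, 28, 18, 16, 3) = 31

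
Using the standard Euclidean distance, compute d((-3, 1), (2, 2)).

(Σ|x_i - y_i|^2)^(1/2) = (|-3 - 2|^2 + |1 - 2|^2)^(1/2)
= (5^2 + 1^2)^(1/2) = (25 + 1)^(1/2) = (26)^(1/2) ≈ 5.099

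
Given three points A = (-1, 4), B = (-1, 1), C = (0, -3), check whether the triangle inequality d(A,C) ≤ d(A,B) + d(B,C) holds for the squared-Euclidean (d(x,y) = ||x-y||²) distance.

d(A,B) = 0² + 3² = 9, d(B,C) = 1² + 4² = 17, d(A,C) = 1² + 7² = 50.
d(A,C) = 50 > 9 + 17 = 26. Triangle inequality is VIOLATED. (Squared-Euclidean is not a metric — this is a counterexample.)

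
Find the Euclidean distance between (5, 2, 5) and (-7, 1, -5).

√(Σ(x_i - y_i)²) = √((5 - (-7))² + (2 - 1)² + (5 - (-5))²)
= √(12² + 1² + 10²) = √(144 + 1 + 100) = √245 ≈ 15.6525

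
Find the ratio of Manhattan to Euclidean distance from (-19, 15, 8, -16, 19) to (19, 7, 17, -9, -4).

L1 = |-19 - 19| + |15 - 7| + |8 - 17| + |-16 - (-9)| + |19 - (-4)| = 38 + 8 + 9 + 7 + 23 = 85
L2 = √(38² + 8² + 9² + 7² + 23²) = √2167 ≈ 46.551
L1 ≥ L2 always (equality iff movement is along one axis); L1 > L2 here.
Ratio L1/L2 = 85/√2167 ≈ 1.826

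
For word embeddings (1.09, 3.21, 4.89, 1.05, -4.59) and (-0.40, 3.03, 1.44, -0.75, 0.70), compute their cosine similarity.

With u = (1.09, 3.21, 4.89, 1.05, -4.59), v = (-0.40, 3.03, 1.44, -0.75, 0.70):
u·v = 1.09·(-0.4) + 3.21·3.03 + 4.89·1.44 + 1.05·(-0.75) + (-4.59)·0.7 = (-0.436) + 9.7263 + 7.0416 + (-0.7875) + (-3.213) = 12.3314.
|u| = √(1.09² + 3.21² + 4.89² + 1.05² + (-4.59)²) = √(1.1881 + 10.3041 + 23.9121 + 1.1025 + 21.0681) = √57.5749, |v| = √((-0.4)² + 3.03² + 1.44² + (-0.75)² + 0.7²) = √(0.16 + 9.1809 + 2.0736 + 0.5625 + 0.49) = √12.467.
cos θ = (u·v)/(|u||v|) = 12.3314/(√57.5749·√12.467) ≈ 0.4603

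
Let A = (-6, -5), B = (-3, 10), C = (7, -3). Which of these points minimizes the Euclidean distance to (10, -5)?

Distances: d(A) = 16, d(B) ≈ 19.8494, d(C) ≈ 3.6056. Nearest: C = (7, -3) with distance 3.6056.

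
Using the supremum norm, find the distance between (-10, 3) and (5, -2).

max(|x_i - y_i|) = max(|-10 - 5|, |3 - (-2)|) = max(15, 5) = 15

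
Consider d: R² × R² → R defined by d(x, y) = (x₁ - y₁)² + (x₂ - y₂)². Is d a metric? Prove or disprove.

No. The squared Euclidean distance fails the triangle inequality. Counterexample: x = (0, 0), y = (1, 2), z = (2, 4). d(x,z) = 2² + 4² = 20, but d(x,y) + d(y,z) = (1² + 2²) + (1² + 2²) = 5 + 5 = 10. Since 20 > 10, the triangle inequality is violated. (Note: √d, the ordinary Euclidean distance, IS a metric.)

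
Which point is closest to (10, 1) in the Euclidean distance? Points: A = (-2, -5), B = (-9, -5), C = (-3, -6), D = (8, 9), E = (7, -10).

Distances: d(A) ≈ 13.4164, d(B) ≈ 19.9249, d(C) ≈ 14.7648, d(D) ≈ 8.2462, d(E) ≈ 11.4018. Nearest: D = (8, 9) with distance 8.2462.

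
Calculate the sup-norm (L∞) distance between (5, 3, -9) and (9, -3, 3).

max(|x_i - y_i|) = max(|5 - 9|, |3 - (-3)|, |-9 - 3|) = max(4, 6, 12) = 12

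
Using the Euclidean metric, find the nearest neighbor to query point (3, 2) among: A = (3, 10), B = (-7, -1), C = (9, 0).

Distances: d(A) = 8, d(B) ≈ 10.4403, d(C) ≈ 6.3246. Nearest: C = (9, 0) with distance 6.3246.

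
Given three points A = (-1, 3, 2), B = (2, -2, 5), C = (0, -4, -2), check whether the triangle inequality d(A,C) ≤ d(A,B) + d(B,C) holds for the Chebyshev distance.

d(A,B) = max(3, 5, 3) = 5, d(B,C) = max(2, 2, 7) = 7, d(A,C) = max(1, 7, 4) = 7.
d(A,C) = 7 ≤ 5 + 7 = 12. Triangle inequality is satisfied.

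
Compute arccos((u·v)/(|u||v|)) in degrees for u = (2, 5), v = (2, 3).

With u = (2, 5), v = (2, 3):
u·v = 2·2 + 5·3 = 4 + 15 = 19.
|u| = √(2² + 5²) = √29, |v| = √(2² + 3²) = √13, so |u||v| = √(29·13) = √377.
cos θ = (u·v)/(|u||v|) = 19/√377 ≈ 0.97855
θ = arccos(0.97855) ≈ 11.89°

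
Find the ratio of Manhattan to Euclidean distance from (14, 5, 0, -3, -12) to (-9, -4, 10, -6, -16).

L1 = |14 - (-9)| + |5 - (-4)| + |0 - 10| + |-3 - (-6)| + |-12 - (-16)| = 23 + 9 + 10 + 3 + 4 = 49
L2 = √(23² + 9² + 10² + 3² + 4²) = √735 ≈ 27.1109
L1 ≥ L2 always (equality iff movement is along one axis); L1 > L2 here.
Ratio L1/L2 = 49/√735 ≈ 1.8074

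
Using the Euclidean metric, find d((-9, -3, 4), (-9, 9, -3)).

√(Σ(x_i - y_i)²) = √((-9 - (-9))² + (-3 - 9)² + (4 - (-3))²)
= √(0² + (-12)² + 7²) = √(0 + 144 + 49) = √193 ≈ 13.8924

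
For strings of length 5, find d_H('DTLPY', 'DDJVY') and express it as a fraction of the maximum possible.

Differing positions: 2, 3, 4. Hamming distance = 3. The maximum possible Hamming distance for length-5 strings is 5, so d_H/5 = 3/5 = 0.6.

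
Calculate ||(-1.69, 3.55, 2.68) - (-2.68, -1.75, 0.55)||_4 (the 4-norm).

(Σ|x_i - y_i|^4)^(1/4) = (|-1.69 - (-2.68)|^4 + |3.55 - (-1.75)|^4 + |2.68 - 0.55|^4)^(1/4)
= (0.99^4 + 5.3^4 + 2.13^4)^(1/4) ≈ (0.9606 + 789.0481 + 20.5835)^(1/4) = (810.5922)^(1/4) ≈ 5.3358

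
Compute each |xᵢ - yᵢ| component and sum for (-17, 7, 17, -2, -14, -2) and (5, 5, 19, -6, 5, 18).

Σ|x_i - y_i| = |-17 - 5| + |7 - 5| + |17 - 19| + |-2 - (-6)| + |-14 - 5| + |-2 - 18| = 22 + 2 + 2 + 4 + 19 + 20 = 69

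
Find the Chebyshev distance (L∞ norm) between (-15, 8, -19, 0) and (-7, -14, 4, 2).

max(|x_i - y_i|) = max(|-15 - (-7)|, |8 - (-14)|, |-19 - 4|, |0 - 2|) = max(8, 22, 23, 2) = 23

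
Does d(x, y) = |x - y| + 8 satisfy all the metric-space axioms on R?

No. d fails identity of indiscernibles (specifically d(x,x) = 0): d(-4, -4) = |-4 - (-4)| + 8 = 0 + 8 = 8 ≠ 0.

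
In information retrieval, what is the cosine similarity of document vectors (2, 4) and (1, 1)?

With u = (2, 4), v = (1, 1):
u·v = 2·1 + 4·1 = 2 + 4 = 6.
|u| = √(2² + 4²) = √20, |v| = √(1² + 1²) = √2, so |u||v| = √(20·2) = √40.
cos θ = (u·v)/(|u||v|) = 6/√40 ≈ 0.9487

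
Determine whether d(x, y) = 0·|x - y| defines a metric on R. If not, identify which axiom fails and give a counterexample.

No. With c = 0, d(x,y) = 0 for all x, y. This fails identity of indiscernibles: d(4, 12) = 0 but 4 ≠ 12.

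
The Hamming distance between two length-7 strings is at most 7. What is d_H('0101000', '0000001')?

Differing positions: 2, 4, 7. Hamming distance = 3. The maximum possible Hamming distance for length-7 strings is 7, so d_H/7 = 3/7 ≈ 0.4286.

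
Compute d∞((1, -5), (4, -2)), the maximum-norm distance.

max(|x_i - y_i|) = max(|1 - 4|, |-5 - (-2)|) = max(3, 3) = 3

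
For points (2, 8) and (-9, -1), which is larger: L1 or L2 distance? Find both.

L1 = |2 - (-9)| + |8 - (-1)| = 11 + 9 = 20
L2 = √(11² + 9²) = √202 ≈ 14.2127
L1 ≥ L2 always (equality iff movement is along one axis); L1 > L2 here.
Ratio L1/L2 = 20/√202 ≈ 1.4072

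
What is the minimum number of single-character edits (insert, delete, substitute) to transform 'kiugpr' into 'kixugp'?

Let D[i][j] be the edit distance between the first i characters of 'kiugpr' and the first j characters of 'kixugp', with D[i][0] = i, D[0][j] = j, and D[i][j] = D[i-1][j-1] if the characters match, else 1 + min(D[i-1][j], D[i][j-1], D[i-1][j-1]). Filling the table (rows: prefixes of 'kiugpr', columns: prefixes of 'kixugp'):
     ε  k  i  x  u  g  p
  ε  0  1  2  3  4  5  6
  k  1  0  1  2  3  4  5
  i  2  1  0  1  2  3  4
  u  3  2  1  1  1  2  3
  g  4  3  2  2  2  1  2
  p  5  4  3  3  3  2  1
  r  6  5  4  4  4  3  2
The bottom-right entry gives D[6][6] = 2, so no sequence of fewer than 2 edits works. Backtracking through the table gives one optimal edit sequence (2 edits):
  kiugpr → kixugpr (ins x @3)
  kixugpr → kixugp (del r @7)
Edit distance = 2.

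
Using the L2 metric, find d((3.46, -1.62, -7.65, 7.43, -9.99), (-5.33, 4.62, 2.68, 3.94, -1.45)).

√(Σ(x_i - y_i)²) = √((3.46 - (-5.33))² + (-1.62 - 4.62)² + (-7.65 - 2.68)² + (7.43 - 3.94)² + (-9.99 - (-1.45))²)
= √(8.79² + (-6.24)² + (-10.33)² + 3.49² + (-8.54)²) = √(77.2641 + 38.9376 + 106.7089 + 12.1801 + 72.9316) = √308.0223 ≈ 17.5506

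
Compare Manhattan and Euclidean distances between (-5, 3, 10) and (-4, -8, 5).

L1 = |-5 - (-4)| + |3 - (-8)| + |10 - 5| = 1 + 11 + 5 = 17
L2 = √(1² + 11² + 5²) = √147 ≈ 12.1244
L1 ≥ L2 always (equality iff movement is along one axis); L1 > L2 here.
Ratio L1/L2 = 17/√147 ≈ 1.4021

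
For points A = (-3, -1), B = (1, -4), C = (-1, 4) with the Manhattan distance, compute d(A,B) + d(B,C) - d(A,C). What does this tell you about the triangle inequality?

d(A,B) = 4 + 3 = 7, d(B,C) = 2 + 8 = 10, d(A,C) = 2 + 5 = 7.
d(A,B) + d(B,C) - d(A,C) = 7 + 10 - 7 = 17 - 7 = 10. This is ≥ 0, so the triangle inequality holds for these points.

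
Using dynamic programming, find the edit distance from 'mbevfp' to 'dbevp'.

Let D[i][j] be the edit distance between the first i characters of 'mbevfp' and the first j characters of 'dbevp', with D[i][0] = i, D[0][j] = j, and D[i][j] = D[i-1][j-1] if the characters match, else 1 + min(D[i-1][j], D[i][j-1], D[i-1][j-1]). Filling the table (rows: prefixes of 'mbevfp', columns: prefixes of 'dbevp'):
     ε  d  b  e  v  p
  ε  0  1  2  3  4  5
  m  1  1  2  3  4  5
  b  2  2  1  2  3  4
  e  3  3  2  1  2  3
  v  4  4  3  2  1  2
  f  5  5  4  3  2  2
  p  6  6  5  4  3  2
The bottom-right entry gives D[6][5] = 2, so no sequence of fewer than 2 edits works. Backtracking through the table gives one optimal edit sequence (2 edits):
  mbevfp → dbevfp (sub m→d @1)
  dbevfp → dbevp (del f @5)
Edit distance = 2.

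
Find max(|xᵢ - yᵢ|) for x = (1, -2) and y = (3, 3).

max(|x_i - y_i|) = max(|1 - 3|, |-2 - 3|) = max(2, 5) = 5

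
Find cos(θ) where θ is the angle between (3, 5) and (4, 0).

With u = (3, 5), v = (4, 0):
u·v = 3·4 + 5·0 = 12 + 0 = 12.
|u| = √(3² + 5²) = √34, |v| = √(4² + 0²) = √16, so |u||v| = √(34·16) = √544.
cos θ = (u·v)/(|u||v|) = 12/√544 ≈ 0.5145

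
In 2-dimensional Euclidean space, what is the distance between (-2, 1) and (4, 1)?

√(Σ(x_i - y_i)²) = √((-2 - 4)² + (1 - 1)²)
= √((-6)² + 0²) = √(36 + 0) = √36 = 6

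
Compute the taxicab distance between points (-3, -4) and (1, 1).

Σ|x_i - y_i| = |-3 - 1| + |-4 - 1| = 4 + 5 = 9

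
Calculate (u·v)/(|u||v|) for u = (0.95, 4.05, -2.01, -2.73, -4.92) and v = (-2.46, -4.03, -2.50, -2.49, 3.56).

With u = (0.95, 4.05, -2.01, -2.73, -4.92), v = (-2.46, -4.03, -2.50, -2.49, 3.56):
u·v = 0.95·(-2.46) + 4.05·(-4.03) + (-2.01)·(-2.5) + (-2.73)·(-2.49) + (-4.92)·3.56 = (-2.337) + (-16.3215) + 5.025 + 6.7977 + (-17.5152) = -24.351.
|u| = √(0.95² + 4.05² + (-2.01)² + (-2.73)² + (-4.92)²) = √(0.9025 + 16.4025 + 4.0401 + 7.4529 + 24.2064) = √53.0044, |v| = √((-2.46)² + (-4.03)² + (-2.5)² + (-2.49)² + 3.56²) = √(6.0516 + 16.2409 + 6.25 + 6.2001 + 12.6736) = √47.4162.
cos θ = (u·v)/(|u||v|) = -24.351/(√53.0044·√47.4162) ≈ -0.4857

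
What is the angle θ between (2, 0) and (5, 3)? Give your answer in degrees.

With u = (2, 0), v = (5, 3):
u·v = 2·5 + 0·3 = 10 + 0 = 10.
|u| = √(2² + 0²) = √4, |v| = √(5² + 3²) = √34, so |u||v| = √(4·34) = √136.
cos θ = (u·v)/(|u||v|) = 10/√136 ≈ 0.857493
θ = arccos(0.857493) ≈ 30.96°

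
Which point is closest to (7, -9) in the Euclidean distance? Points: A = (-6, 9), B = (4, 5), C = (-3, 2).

Distances: d(A) ≈ 22.2036, d(B) ≈ 14.3178, d(C) ≈ 14.8661. Nearest: B = (4, 5) with distance 14.3178.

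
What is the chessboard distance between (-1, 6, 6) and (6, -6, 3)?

max(|x_i - y_i|) = max(|-1 - 6|, |6 - (-6)|, |6 - 3|) = max(7, 12, 3) = 12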